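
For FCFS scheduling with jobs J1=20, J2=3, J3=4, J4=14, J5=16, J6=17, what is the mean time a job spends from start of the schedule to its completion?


Completion times:
  J1: completes at 20
  J2: completes at 23
  J3: completes at 27
  J4: completes at 41
  J5: completes at 57
  J6: completes at 74
Sum = 242
Average = 242/6
= 40.33


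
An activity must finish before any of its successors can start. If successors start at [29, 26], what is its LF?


LF = min of all successor start times
Successors start at: [29, 26]
LF = min(29, 26)
= 26


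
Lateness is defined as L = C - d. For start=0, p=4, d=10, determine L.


Completion = 0 + 4 = 4
Lateness = C - d = 4 - 10
= -6


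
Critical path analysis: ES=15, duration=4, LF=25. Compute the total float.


EF = ES + duration = 15 + 4 = 19
LS = LF - duration = 25 - 4 = 21
Total Float = LF - EF = 25 - 19
(or LS - ES = 21 - 15)
= 6


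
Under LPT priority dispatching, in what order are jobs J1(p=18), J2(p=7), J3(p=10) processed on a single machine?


LPT: sort by longest processing time first
  J1: p=18
  J3: p=10
  J2: p=7
Order: J1 → J3 → J2


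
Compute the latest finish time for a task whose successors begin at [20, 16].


LF = min of all successor start times
Successors start at: [20, 16]
LF = min(20, 16)
= 16


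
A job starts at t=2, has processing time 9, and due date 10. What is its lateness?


Completion = 2 + 9 = 11
Lateness = C - d = 11 - 10
= 1


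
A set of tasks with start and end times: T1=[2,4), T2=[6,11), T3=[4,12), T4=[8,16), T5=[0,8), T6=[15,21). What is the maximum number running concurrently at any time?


Check each time point for overlaps:
  t=6: 3 tasks active (T2, T3, T5)
Max concurrent = 3


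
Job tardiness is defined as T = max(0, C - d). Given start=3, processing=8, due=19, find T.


Completion = start + processing = 3 + 8 = 11
Tardiness = max(0, C - d) = max(0, 11 - 19)
= max(0, -8)
= 0


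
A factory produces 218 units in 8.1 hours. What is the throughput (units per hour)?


Throughput = units / time
= 218 / 8.1
= 26.9 units/hour


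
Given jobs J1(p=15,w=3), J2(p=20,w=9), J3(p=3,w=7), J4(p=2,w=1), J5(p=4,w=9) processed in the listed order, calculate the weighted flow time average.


Completion times:
  J1: C=15, w×C=3×15=45
  J2: C=35, w×C=9×35=315
  J3: C=38, w×C=7×38=266
  J4: C=40, w×C=1×40=40
  J5: C=44, w×C=9×44=396
Sum w×C = 1062
Sum w = 29
Weighted avg = 1062/29
= 36.62


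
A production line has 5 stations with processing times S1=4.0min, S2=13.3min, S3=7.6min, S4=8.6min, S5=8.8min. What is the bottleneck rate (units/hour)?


Bottleneck = longest station time
Station times: [4.0, 13.3, 7.6, 8.6, 8.8]
Max = 13.3 min
Rate = 60 / 13.3
= 4.51 units/hour (bottleneck: 13.3min)


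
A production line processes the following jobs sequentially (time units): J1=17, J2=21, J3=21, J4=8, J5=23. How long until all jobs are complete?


Sequential makespan: sum all processing times
= 17 + 21 + 21 + 8 + 23
= 90 time units


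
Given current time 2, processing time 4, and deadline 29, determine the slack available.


Slack = due - current_time - processing
= 29 - 2 - 4
= 23


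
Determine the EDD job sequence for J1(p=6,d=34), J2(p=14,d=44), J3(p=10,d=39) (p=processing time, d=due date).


EDD: sort by earliest due date
  J1: d=34, p=6
  J3: d=39, p=10
  J2: d=44, p=14
Order: J1 → J3 → J2


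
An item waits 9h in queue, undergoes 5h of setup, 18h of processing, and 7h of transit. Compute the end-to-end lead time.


Lead time = queue + setup + processing + transit
= 9 + 5 + 18 + 7
= 39 hours


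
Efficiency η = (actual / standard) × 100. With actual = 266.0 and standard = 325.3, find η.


Efficiency = (actual / standard) × 100
= (266.0 / 325.3) × 100
= 81.8%


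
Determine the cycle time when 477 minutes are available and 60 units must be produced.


Cycle time = available time / demand
= 477 / 60
= 7.95 min/unit


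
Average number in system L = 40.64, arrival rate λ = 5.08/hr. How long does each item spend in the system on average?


Little's law: L = λW → W = L / λ
= 40.64 / 5.08
= 8.00 hours


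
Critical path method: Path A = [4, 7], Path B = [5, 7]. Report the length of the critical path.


Path A: 4 + 7 = 11
Path B: 5 + 7 = 12
Critical path = longest = max(11, 12)
= 12 (Path B)


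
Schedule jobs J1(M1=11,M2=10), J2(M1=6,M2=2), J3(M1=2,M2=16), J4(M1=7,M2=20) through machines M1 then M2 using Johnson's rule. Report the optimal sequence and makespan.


Johnson's rule:
Group 1 (M1≤M2, sort by M1): ['J3', 'J4']
Group 2 (M1>M2, sort desc M2): ['J1', 'J2']
Sequence: J3 → J4 → J1 → J2
Makespan calculation:
  J3: M1 done=2, M2 done=18
  J4: M1 done=9, M2 done=38
  J1: M1 done=20, M2 done=48
  J2: M1 done=26, M2 done=50
= Sequence: J3 → J4 → J1 → J2, Makespan: 50


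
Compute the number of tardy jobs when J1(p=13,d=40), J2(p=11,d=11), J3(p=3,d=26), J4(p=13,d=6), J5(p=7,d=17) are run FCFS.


Completion vs due date:
  J1: C=13, d=40 → on time
  J2: C=24, d=11 → TARDY
  J3: C=27, d=26 → TARDY
  J4: C=40, d=6 → TARDY
  J5: C=47, d=17 → TARDY
Tardy jobs: J2, J3, J4, J5
Count = 4


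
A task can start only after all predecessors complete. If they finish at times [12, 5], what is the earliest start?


ES = max of all predecessor completion times
Predecessors: [12, 5]
ES = max(12, 5)
= 12


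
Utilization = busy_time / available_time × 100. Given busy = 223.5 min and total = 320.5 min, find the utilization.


Utilization = busy / total × 100
= 223.5 / 320.5 × 100
= 69.7%


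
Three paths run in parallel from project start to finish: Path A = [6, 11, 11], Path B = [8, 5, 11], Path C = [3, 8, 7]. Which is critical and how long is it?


Path A: 6 + 11 + 11 = 28
Path B: 8 + 5 + 11 = 24
Path C: 3 + 8 + 7 = 18
Critical path = longest = max(28, 24, 18)
= 28 (Path A)


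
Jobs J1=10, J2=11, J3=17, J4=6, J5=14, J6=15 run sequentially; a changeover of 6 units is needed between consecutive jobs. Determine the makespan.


Makespan = Σ processing + (n-1) × setup
= (10 + 11 + 17 + 6 + 14 + 15) + (6-1)×6
= 73 + 30
= 103 time units


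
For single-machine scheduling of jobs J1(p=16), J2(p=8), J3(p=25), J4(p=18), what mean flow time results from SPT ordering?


SPT order: J2 → J1 → J4 → J3
Completion times:
  J2: C=8
  J1: C=24
  J4: C=42
  J3: C=67
Sum = 141, n = 4
Mean flow = 141/4
= 35.25


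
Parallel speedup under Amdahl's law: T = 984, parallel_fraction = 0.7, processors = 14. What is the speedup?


Amdahl's law: T_p = T × ((1-p) + p/N)
= 984 × ((1-0.7) + 0.7/14)
= 984 × (0.30 + 0.0500)
= 984 × 0.3500
= 344.40
Speedup = 984/344.40
= 2.86×


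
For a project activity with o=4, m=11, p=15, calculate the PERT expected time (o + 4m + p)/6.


te = (o + 4m + p) / 6
= (4 + 4×11 + 15) / 6
= (4 + 44 + 15) / 6
= 63 / 6
= 10.50


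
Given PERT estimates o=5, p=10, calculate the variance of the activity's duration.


σ² = ((p - o) / 6)² = (p - o)² / 36
= (10 - 5)² / 36
= 5² / 36
= 25 / 36
= 0.6944


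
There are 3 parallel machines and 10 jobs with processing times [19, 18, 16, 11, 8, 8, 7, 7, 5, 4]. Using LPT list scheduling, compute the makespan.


Jobs (LPT sorted): [19, 18, 16, 11, 8, 8, 7, 7, 5, 4]
Machines: 3
  J=19 → Machine 1 (load: 0+19=19)
  J=18 → Machine 2 (load: 0+18=18)
  J=16 → Machine 3 (load: 0+16=16)
  J=11 → Machine 3 (load: 16+11=27)
  J=8 → Machine 2 (load: 18+8=26)
  J=8 → Machine 1 (load: 19+8=27)
  J=7 → Machine 2 (load: 26+7=33)
  J=7 → Machine 1 (load: 27+7=34)
  J=5 → Machine 3 (load: 27+5=32)
  J=4 → Machine 3 (load: 32+4=36)
Machine loads: [34, 33, 36]
Makespan = max = 36 time units


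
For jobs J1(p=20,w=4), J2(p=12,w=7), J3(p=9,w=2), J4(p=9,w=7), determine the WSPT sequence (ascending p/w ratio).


WSPT (Smith's rule): sort by p/w ascending
  J4: p/w = 9/7 = 1.286
  J2: p/w = 12/7 = 1.714
  J3: p/w = 9/2 = 4.500
  J1: p/w = 20/4 = 5.000
Order: J4 → J2 → J3 → J1


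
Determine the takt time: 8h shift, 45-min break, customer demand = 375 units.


Available = 8×60 - 45 = 435 min
Takt time = 435 / 375
= 1.16 min/unit


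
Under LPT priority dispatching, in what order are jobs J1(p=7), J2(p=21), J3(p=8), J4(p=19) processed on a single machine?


LPT: sort by longest processing time first
  J2: p=21
  J4: p=19
  J3: p=8
  J1: p=7
Order: J2 → J4 → J3 → J1


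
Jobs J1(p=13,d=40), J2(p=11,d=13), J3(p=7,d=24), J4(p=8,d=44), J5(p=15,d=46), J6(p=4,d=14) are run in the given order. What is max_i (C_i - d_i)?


Lateness per job (L = C - d):
  J1: C=13, d=40, L=-27
  J2: C=24, d=13, L=11
  J3: C=31, d=24, L=7
  J4: C=39, d=44, L=-5
  J5: C=54, d=46, L=8
  J6: C=58, d=14, L=44
Lmax = max(-27, 11, 7, -5, 8, 44)
= 44


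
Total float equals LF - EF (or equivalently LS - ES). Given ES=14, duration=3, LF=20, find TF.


EF = ES + duration = 14 + 3 = 17
LS = LF - duration = 20 - 3 = 17
Total Float = LF - EF = 20 - 17
(or LS - ES = 17 - 14)
= 3


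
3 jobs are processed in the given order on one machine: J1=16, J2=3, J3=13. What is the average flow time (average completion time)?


Completion times:
  J1: completes at 16
  J2: completes at 19
  J3: completes at 32
Sum = 67
Average = 67/3
= 22.33


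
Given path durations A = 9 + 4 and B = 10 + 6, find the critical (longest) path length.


Path A: 9 + 4 = 13
Path B: 10 + 6 = 16
Critical path = longest = max(13, 16)
= 16 (Path B)


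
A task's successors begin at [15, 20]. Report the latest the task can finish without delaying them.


LF = min of all successor start times
Successors start at: [15, 20]
LF = min(15, 20)
= 15


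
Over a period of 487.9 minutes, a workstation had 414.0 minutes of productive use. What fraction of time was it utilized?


Utilization = busy / total × 100
= 414.0 / 487.9 × 100
= 84.9%


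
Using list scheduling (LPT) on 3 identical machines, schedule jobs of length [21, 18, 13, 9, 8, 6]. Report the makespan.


Jobs (LPT sorted): [21, 18, 13, 9, 8, 6]
Machines: 3
  J=21 → Machine 1 (load: 0+21=21)
  J=18 → Machine 2 (load: 0+18=18)
  J=13 → Machine 3 (load: 0+13=13)
  J=9 → Machine 3 (load: 13+9=22)
  J=8 → Machine 2 (load: 18+8=26)
  J=6 → Machine 1 (load: 21+6=27)
Machine loads: [27, 26, 22]
Makespan = max = 27 time units


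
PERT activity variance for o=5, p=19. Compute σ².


σ² = ((p - o) / 6)² = (p - o)² / 36
= (19 - 5)² / 36
= 14² / 36
= 196 / 36
= 5.4444


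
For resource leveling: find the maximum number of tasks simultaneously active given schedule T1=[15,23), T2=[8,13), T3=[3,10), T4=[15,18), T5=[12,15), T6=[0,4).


Check each time point for overlaps:
  t=3: 2 tasks active (T3, T6)
Max concurrent = 2


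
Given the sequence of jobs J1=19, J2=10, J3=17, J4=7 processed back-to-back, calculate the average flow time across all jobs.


Completion times:
  J1: completes at 19
  J2: completes at 29
  J3: completes at 46
  J4: completes at 53
Sum = 147
Average = 147/4
= 36.75


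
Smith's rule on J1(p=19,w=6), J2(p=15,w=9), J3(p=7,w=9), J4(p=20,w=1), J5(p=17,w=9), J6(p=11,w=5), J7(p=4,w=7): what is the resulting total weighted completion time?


WSPT order (by p/w): J7 → J3 → J2 → J5 → J6 → J1 → J4
  J7: C=4, w·C=7×4=28
  J3: C=11, w·C=9×11=99
  J2: C=26, w·C=9×26=234
  J5: C=43, w·C=9×43=387
  J6: C=54, w·C=5×54=270
  J1: C=73, w·C=6×73=438
  J4: C=93, w·C=1×93=93
Σ w·C = 1549
= 1549


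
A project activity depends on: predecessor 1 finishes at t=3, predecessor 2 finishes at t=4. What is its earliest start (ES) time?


ES = max of all predecessor completion times
Predecessors: [3, 4]
ES = max(3, 4)
= 4


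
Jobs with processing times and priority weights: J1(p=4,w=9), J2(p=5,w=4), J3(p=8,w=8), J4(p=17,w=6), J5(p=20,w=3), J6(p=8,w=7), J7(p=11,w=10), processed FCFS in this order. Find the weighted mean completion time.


Completion times:
  J1: C=4, w×C=9×4=36
  J2: C=9, w×C=4×9=36
  J3: C=17, w×C=8×17=136
  J4: C=34, w×C=6×34=204
  J5: C=54, w×C=3×54=162
  J6: C=62, w×C=7×62=434
  J7: C=73, w×C=10×73=730
Sum w×C = 1738
Sum w = 47
Weighted avg = 1738/47
= 36.98


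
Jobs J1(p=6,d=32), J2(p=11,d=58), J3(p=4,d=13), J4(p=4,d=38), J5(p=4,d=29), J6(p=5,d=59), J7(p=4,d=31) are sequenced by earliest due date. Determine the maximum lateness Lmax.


EDD order: J3 → J5 → J7 → J1 → J4 → J2 → J6
Completion and lateness:
  J3: C=4, d=13, L=4-13=-9
  J5: C=8, d=29, L=8-29=-21
  J7: C=12, d=31, L=12-31=-19
  J1: C=18, d=32, L=18-32=-14
  J4: C=22, d=38, L=22-38=-16
  J2: C=33, d=58, L=33-58=-25
  J6: C=38, d=59, L=38-59=-21
Lmax = max(-9, -21, -19, -14, -16, -25, -21)
= -9


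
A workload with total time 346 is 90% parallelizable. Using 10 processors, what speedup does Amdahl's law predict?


Amdahl's law: T_p = T × ((1-p) + p/N)
= 346 × ((1-0.9) + 0.9/10)
= 346 × (0.10 + 0.0900)
= 346 × 0.1900
= 65.74
Speedup = 346/65.74
= 5.26×


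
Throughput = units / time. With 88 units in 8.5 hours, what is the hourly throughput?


Throughput = units / time
= 88 / 8.5
= 10.4 units/hour


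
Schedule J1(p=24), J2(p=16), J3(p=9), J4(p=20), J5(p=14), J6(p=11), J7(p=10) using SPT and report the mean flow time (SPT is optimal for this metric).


SPT order: J3 → J7 → J6 → J5 → J2 → J4 → J1
Completion times:
  J3: C=9
  J7: C=19
  J6: C=30
  J5: C=44
  J2: C=60
  J4: C=80
  J1: C=104
Sum = 346, n = 7
Mean flow = 346/7
= 49.43


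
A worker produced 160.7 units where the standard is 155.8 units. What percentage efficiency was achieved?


Efficiency = (actual / standard) × 100
= (160.7 / 155.8) × 100
= 103.1%


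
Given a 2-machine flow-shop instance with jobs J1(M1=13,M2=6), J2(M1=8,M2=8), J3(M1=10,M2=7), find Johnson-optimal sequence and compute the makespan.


Johnson's rule:
Group 1 (M1≤M2, sort by M1): ['J2']
Group 2 (M1>M2, sort desc M2): ['J3', 'J1']
Sequence: J2 → J3 → J1
Makespan calculation:
  J2: M1 done=8, M2 done=16
  J3: M1 done=18, M2 done=25
  J1: M1 done=31, M2 done=37
= Sequence: J2 → J3 → J1, Makespan: 37


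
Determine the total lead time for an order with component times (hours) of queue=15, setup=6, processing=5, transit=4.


Lead time = queue + setup + processing + transit
= 15 + 6 + 5 + 4
= 30 hours


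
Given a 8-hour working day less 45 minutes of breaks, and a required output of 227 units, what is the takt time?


Available = 8×60 - 45 = 435 min
Takt time = 435 / 227
= 1.92 min/unit


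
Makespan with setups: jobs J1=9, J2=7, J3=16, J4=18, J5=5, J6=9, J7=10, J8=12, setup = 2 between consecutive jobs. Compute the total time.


Makespan = Σ processing + (n-1) × setup
= (9 + 7 + 16 + 18 + 5 + 9 + 10 + 12) + (8-1)×2
= 86 + 14
= 100 time units


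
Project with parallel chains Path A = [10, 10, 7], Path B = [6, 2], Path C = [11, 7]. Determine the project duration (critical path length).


Path A: 10 + 10 + 7 = 27
Path B: 6 + 2 = 8
Path C: 11 + 7 = 18
Critical path = longest = max(27, 8, 18)
= 27 (Path A)


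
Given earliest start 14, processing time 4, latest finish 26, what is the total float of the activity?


EF = ES + duration = 14 + 4 = 18
LS = LF - duration = 26 - 4 = 22
Total Float = LF - EF = 26 - 18
(or LS - ES = 22 - 14)
= 8


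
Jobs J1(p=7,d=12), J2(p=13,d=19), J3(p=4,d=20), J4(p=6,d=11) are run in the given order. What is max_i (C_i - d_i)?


Lateness per job (L = C - d):
  J1: C=7, d=12, L=-5
  J2: C=20, d=19, L=1
  J3: C=24, d=20, L=4
  J4: C=30, d=11, L=19
Lmax = max(-5, 1, 4, 19)
= 19


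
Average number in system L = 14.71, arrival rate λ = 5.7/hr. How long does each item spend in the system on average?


Little's law: L = λW → W = L / λ
= 14.71 / 5.7
= 2.58 hours


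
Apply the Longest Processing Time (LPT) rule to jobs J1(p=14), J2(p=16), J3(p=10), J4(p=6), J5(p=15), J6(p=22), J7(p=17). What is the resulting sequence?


LPT: sort by longest processing time first
  J6: p=22
  J7: p=17
  J2: p=16
  J5: p=15
  J1: p=14
  J3: p=10
  J4: p=6
Order: J6 → J7 → J2 → J5 → J1 → J3 → J4


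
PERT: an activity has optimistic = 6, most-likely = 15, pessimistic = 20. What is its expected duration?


te = (o + 4m + p) / 6
= (6 + 4×15 + 20) / 6
= (6 + 60 + 20) / 6
= 86 / 6
= 14.33


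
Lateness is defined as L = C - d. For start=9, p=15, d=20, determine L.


Completion = 9 + 15 = 24
Lateness = C - d = 24 - 20
= 4


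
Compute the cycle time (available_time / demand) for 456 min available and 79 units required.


Cycle time = available time / demand
= 456 / 79
= 5.77 min/unit


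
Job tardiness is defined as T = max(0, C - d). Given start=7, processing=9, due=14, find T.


Completion = start + processing = 7 + 9 = 16
Tardiness = max(0, C - d) = max(0, 16 - 14)
= max(0, 2)
= 2


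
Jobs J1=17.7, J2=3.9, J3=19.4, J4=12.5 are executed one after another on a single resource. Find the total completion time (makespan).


Sequential makespan: sum all processing times
= 17.7 + 3.9 + 19.4 + 12.5
= 53.5 time units


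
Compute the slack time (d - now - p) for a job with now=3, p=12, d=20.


Slack = due - current_time - processing
= 20 - 3 - 12
= 5


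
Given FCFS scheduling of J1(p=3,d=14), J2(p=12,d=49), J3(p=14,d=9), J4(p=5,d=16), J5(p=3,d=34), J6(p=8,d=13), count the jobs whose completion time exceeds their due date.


Completion vs due date:
  J1: C=3, d=14 → on time
  J2: C=15, d=49 → on time
  J3: C=29, d=9 → TARDY
  J4: C=34, d=16 → TARDY
  J5: C=37, d=34 → TARDY
  J6: C=45, d=13 → TARDY
Tardy jobs: J3, J4, J5, J6
Count = 4


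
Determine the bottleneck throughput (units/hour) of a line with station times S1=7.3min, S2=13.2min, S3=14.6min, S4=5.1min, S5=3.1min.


Bottleneck = longest station time
Station times: [7.3, 13.2, 14.6, 5.1, 3.1]
Max = 14.6 min
Rate = 60 / 14.6
= 4.11 units/hour (bottleneck: 14.6min)


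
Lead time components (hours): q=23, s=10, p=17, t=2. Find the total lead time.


Lead time = queue + setup + processing + transit
= 23 + 10 + 17 + 2
= 52 hours


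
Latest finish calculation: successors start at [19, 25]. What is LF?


LF = min of all successor start times
Successors start at: [19, 25]
LF = min(19, 25)
= 19


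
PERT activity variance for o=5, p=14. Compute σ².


σ² = ((p - o) / 6)² = (p - o)² / 36
= (14 - 5)² / 36
= 9² / 36
= 81 / 36
= 2.2500


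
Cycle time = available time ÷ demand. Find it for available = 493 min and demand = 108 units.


Cycle time = available time / demand
= 493 / 108
= 4.56 min/unit


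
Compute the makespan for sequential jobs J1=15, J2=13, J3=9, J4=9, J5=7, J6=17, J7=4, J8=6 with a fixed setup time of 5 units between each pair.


Makespan = Σ processing + (n-1) × setup
= (15 + 13 + 9 + 9 + 7 + 17 + 4 + 6) + (8-1)×5
= 80 + 35
= 115 time units


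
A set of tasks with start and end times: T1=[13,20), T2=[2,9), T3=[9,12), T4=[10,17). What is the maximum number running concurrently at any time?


Check each time point for overlaps:
  t=10: 2 tasks active (T3, T4)
Max concurrent = 2


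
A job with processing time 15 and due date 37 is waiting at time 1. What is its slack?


Slack = due - current_time - processing
= 37 - 1 - 15
= 21


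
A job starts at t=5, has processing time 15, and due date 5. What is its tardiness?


Completion = start + processing = 5 + 15 = 20
Tardiness = max(0, C - d) = max(0, 20 - 5)
= max(0, 15)
= 15


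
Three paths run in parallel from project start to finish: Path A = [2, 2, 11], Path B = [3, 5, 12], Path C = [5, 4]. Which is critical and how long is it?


Path A: 2 + 2 + 11 = 15
Path B: 3 + 5 + 12 = 20
Path C: 5 + 4 = 9
Critical path = longest = max(15, 20, 9)
= 20 (Path B)


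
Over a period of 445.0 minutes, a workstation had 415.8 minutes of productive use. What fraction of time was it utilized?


Utilization = busy / total × 100
= 415.8 / 445.0 × 100
= 93.4%


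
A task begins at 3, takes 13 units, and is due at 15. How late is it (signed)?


Completion = 3 + 13 = 16
Lateness = C - d = 16 - 15
= 1


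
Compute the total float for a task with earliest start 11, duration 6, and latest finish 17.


EF = ES + duration = 11 + 6 = 17
LS = LF - duration = 17 - 6 = 11
Total Float = LF - EF = 17 - 17
(or LS - ES = 11 - 11)
= 0


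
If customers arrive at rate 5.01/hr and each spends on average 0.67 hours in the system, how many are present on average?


Little's law: L = λ × W
= 5.01 × 0.67
= 3.36


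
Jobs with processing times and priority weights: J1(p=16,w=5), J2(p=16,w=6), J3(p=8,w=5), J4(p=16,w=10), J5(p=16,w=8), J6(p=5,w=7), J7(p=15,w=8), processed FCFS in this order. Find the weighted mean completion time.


Completion times:
  J1: C=16, w×C=5×16=80
  J2: C=32, w×C=6×32=192
  J3: C=40, w×C=5×40=200
  J4: C=56, w×C=10×56=560
  J5: C=72, w×C=8×72=576
  J6: C=77, w×C=7×77=539
  J7: C=92, w×C=8×92=736
Sum w×C = 2883
Sum w = 49
Weighted avg = 2883/49
= 58.84


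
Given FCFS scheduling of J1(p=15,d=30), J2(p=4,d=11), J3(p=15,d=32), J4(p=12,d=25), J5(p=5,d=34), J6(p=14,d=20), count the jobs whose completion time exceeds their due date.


Completion vs due date:
  J1: C=15, d=30 → on time
  J2: C=19, d=11 → TARDY
  J3: C=34, d=32 → TARDY
  J4: C=46, d=25 → TARDY
  J5: C=51, d=34 → TARDY
  J6: C=65, d=20 → TARDY
Tardy jobs: J2, J3, J4, J5, J6
Count = 5


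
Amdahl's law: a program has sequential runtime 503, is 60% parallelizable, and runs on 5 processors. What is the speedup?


Amdahl's law: T_p = T × ((1-p) + p/N)
= 503 × ((1-0.6) + 0.6/5)
= 503 × (0.40 + 0.1200)
= 503 × 0.5200
= 261.56
Speedup = 503/261.56
= 1.92×


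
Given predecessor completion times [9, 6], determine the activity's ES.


ES = max of all predecessor completion times
Predecessors: [9, 6]
ES = max(9, 6)
= 9


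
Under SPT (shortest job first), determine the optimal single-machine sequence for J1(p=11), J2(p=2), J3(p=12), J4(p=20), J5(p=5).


SPT: sort by shortest processing time
  J2: p=2
  J5: p=5
  J1: p=11
  J3: p=12
  J4: p=20
Order: J2 → J5 → J1 → J3 → J4


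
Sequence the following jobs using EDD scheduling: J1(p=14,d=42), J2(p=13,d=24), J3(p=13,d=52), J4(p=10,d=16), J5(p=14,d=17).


EDD: sort by earliest due date
  J4: d=16, p=10
  J5: d=17, p=14
  J2: d=24, p=13
  J1: d=42, p=14
  J3: d=52, p=13
Order: J4 → J5 → J2 → J1 → J3


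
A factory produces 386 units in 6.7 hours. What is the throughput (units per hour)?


Throughput = units / time
= 386 / 6.7
= 57.6 units/hour


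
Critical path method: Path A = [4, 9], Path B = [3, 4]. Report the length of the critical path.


Path A: 4 + 9 = 13
Path B: 3 + 4 = 7
Critical path = longest = max(13, 7)
= 13 (Path A)


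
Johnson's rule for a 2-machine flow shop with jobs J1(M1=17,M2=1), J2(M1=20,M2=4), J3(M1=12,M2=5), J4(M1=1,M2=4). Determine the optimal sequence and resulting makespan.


Johnson's rule:
Group 1 (M1≤M2, sort by M1): ['J4']
Group 2 (M1>M2, sort desc M2): ['J3', 'J2', 'J1']
Sequence: J4 → J3 → J2 → J1
Makespan calculation:
  J4: M1 done=1, M2 done=5
  J3: M1 done=13, M2 done=18
  J2: M1 done=33, M2 done=37
  J1: M1 done=50, M2 done=51
= Sequence: J4 → J3 → J2 → J1, Makespan: 51


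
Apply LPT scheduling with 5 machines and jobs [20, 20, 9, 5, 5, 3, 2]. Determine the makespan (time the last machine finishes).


Jobs (LPT sorted): [20, 20, 9, 5, 5, 3, 2]
Machines: 5
  J=20 → Machine 1 (load: 0+20=20)
  J=20 → Machine 2 (load: 0+20=20)
  J=9 → Machine 3 (load: 0+9=9)
  J=5 → Machine 4 (load: 0+5=5)
  J=5 → Machine 5 (load: 0+5=5)
  J=3 → Machine 4 (load: 5+3=8)
  J=2 → Machine 5 (load: 5+2=7)
Machine loads: [20, 20, 9, 8, 7]
Makespan = max = 20 time units


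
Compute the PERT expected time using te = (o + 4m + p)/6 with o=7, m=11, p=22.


te = (o + 4m + p) / 6
= (7 + 4×11 + 22) / 6
= (7 + 44 + 22) / 6
= 73 / 6
= 12.17


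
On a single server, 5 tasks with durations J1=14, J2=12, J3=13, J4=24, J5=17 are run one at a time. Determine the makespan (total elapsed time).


Sequential makespan: sum all processing times
= 14 + 12 + 13 + 24 + 17
= 80 time units


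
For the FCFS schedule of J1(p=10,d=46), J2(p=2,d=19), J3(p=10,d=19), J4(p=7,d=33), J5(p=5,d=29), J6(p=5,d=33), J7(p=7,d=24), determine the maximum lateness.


Lateness per job (L = C - d):
  J1: C=10, d=46, L=-36
  J2: C=12, d=19, L=-7
  J3: C=22, d=19, L=3
  J4: C=29, d=33, L=-4
  J5: C=34, d=29, L=5
  J6: C=39, d=33, L=6
  J7: C=46, d=24, L=22
Lmax = max(-36, -7, 3, -4, 5, 6, 22)
= 22


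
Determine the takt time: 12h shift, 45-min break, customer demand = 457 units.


Available = 12×60 - 45 = 675 min
Takt time = 675 / 457
= 1.48 min/unit


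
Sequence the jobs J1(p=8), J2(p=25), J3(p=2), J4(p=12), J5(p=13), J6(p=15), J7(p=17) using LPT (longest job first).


LPT: sort by longest processing time first
  J2: p=25
  J7: p=17
  J6: p=15
  J5: p=13
  J4: p=12
  J1: p=8
  J3: p=2
Order: J2 → J7 → J6 → J5 → J4 → J1 → J3


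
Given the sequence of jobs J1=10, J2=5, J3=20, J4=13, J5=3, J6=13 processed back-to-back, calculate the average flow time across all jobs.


Completion times:
  J1: completes at 10
  J2: completes at 15
  J3: completes at 35
  J4: completes at 48
  J5: completes at 51
  J6: completes at 64
Sum = 223
Average = 223/6
= 37.17


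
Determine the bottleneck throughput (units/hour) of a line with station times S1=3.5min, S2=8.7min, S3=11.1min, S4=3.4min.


Bottleneck = longest station time
Station times: [3.5, 8.7, 11.1, 3.4]
Max = 11.1 min
Rate = 60 / 11.1
= 5.41 units/hour (bottleneck: 11.1min)


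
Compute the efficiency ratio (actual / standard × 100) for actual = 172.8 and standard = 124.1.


Efficiency = (actual / standard) × 100
= (172.8 / 124.1) × 100
= 139.2%


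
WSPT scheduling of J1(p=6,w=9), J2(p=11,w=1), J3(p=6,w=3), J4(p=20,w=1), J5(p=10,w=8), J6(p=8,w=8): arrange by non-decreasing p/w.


WSPT (Smith's rule): sort by p/w ascending
  J1: p/w = 6/9 = 0.667
  J6: p/w = 8/8 = 1.000
  J5: p/w = 10/8 = 1.250
  J3: p/w = 6/3 = 2.000
  J2: p/w = 11/1 = 11.000
  J4: p/w = 20/1 = 20.000
Order: J1 → J6 → J5 → J3 → J2 → J4


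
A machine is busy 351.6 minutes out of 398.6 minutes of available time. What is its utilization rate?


Utilization = busy / total × 100
= 351.6 / 398.6 × 100
= 88.2%


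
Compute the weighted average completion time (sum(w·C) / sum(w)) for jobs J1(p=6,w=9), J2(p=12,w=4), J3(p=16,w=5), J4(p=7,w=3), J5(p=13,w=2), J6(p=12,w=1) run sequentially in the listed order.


Completion times:
  J1: C=6, w×C=9×6=54
  J2: C=18, w×C=4×18=72
  J3: C=34, w×C=5×34=170
  J4: C=41, w×C=3×41=123
  J5: C=54, w×C=2×54=108
  J6: C=66, w×C=1×66=66
Sum w×C = 593
Sum w = 24
Weighted avg = 593/24
= 24.71


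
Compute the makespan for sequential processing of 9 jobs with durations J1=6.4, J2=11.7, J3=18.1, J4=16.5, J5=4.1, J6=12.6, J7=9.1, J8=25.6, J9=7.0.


Sequential makespan: sum all processing times
= 6.4 + 11.7 + 18.1 + 16.5 + 4.1 + 12.6 + 9.1 + 25.6 + 7.0
= 111.1 time units


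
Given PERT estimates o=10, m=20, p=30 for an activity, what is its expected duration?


te = (o + 4m + p) / 6
= (10 + 4×20 + 30) / 6
= (10 + 80 + 30) / 6
= 120 / 6
= 20.00


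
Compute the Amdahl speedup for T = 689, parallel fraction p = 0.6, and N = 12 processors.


Amdahl's law: T_p = T × ((1-p) + p/N)
= 689 × ((1-0.6) + 0.6/12)
= 689 × (0.40 + 0.0500)
= 689 × 0.4500
= 310.05
Speedup = 689/310.05
= 2.22×


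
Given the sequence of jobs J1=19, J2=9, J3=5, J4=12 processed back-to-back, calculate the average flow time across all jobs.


Completion times:
  J1: completes at 19
  J2: completes at 28
  J3: completes at 33
  J4: completes at 45
Sum = 125
Average = 125/4
= 31.25


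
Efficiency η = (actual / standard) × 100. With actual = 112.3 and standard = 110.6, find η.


Efficiency = (actual / standard) × 100
= (112.3 / 110.6) × 100
= 101.5%


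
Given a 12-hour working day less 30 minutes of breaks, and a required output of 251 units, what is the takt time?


Available = 12×60 - 30 = 690 min
Takt time = 690 / 251
= 2.75 min/unit


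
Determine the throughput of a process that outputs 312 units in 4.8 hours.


Throughput = units / time
= 312 / 4.8
= 65.0 units/hour


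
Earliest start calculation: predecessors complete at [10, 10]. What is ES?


ES = max of all predecessor completion times
Predecessors: [10, 10]
ES = max(10, 10)
= 10


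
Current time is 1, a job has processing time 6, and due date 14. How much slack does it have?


Slack = due - current_time - processing
= 14 - 1 - 6
= 7


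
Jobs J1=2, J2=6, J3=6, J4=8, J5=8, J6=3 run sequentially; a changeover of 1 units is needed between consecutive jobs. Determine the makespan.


Makespan = Σ processing + (n-1) × setup
= (2 + 6 + 6 + 8 + 8 + 3) + (6-1)×1
= 33 + 5
= 38 time units


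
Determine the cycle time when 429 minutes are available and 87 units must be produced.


Cycle time = available time / demand
= 429 / 87
= 4.93 min/unit


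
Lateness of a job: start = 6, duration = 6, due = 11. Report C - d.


Completion = 6 + 6 = 12
Lateness = C - d = 12 - 11
= 1


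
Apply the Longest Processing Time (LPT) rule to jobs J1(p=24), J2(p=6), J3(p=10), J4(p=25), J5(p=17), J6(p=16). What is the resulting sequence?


LPT: sort by longest processing time first
  J4: p=25
  J1: p=24
  J5: p=17
  J6: p=16
  J3: p=10
  J2: p=6
Order: J4 → J1 → J5 → J6 → J3 → J2


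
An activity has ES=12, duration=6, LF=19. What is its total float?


EF = ES + duration = 12 + 6 = 18
LS = LF - duration = 19 - 6 = 13
Total Float = LF - EF = 19 - 18
(or LS - ES = 13 - 12)
= 1


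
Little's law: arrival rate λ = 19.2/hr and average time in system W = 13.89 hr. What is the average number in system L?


Little's law: L = λ × W
= 19.2 × 13.89
= 266.69


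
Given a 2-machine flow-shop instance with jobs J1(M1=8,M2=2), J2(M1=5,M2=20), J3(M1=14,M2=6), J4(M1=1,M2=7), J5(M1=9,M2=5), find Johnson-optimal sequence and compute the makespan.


Johnson's rule:
Group 1 (M1≤M2, sort by M1): ['J4', 'J2']
Group 2 (M1>M2, sort desc M2): ['J3', 'J5', 'J1']
Sequence: J4 → J2 → J3 → J5 → J1
Makespan calculation:
  J4: M1 done=1, M2 done=8
  J2: M1 done=6, M2 done=28
  J3: M1 done=20, M2 done=34
  J5: M1 done=29, M2 done=39
  J1: M1 done=37, M2 done=41
= Sequence: J4 → J2 → J3 → J5 → J1, Makespan: 41


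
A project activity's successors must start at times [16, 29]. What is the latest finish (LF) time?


LF = min of all successor start times
Successors start at: [16, 29]
LF = min(16, 29)
= 16


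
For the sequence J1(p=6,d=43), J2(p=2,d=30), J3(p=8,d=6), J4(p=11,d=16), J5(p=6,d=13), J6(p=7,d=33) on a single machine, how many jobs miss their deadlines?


Completion vs due date:
  J1: C=6, d=43 → on time
  J2: C=8, d=30 → on time
  J3: C=16, d=6 → TARDY
  J4: C=27, d=16 → TARDY
  J5: C=33, d=13 → TARDY
  J6: C=40, d=33 → TARDY
Tardy jobs: J3, J4, J5, J6
Count = 4


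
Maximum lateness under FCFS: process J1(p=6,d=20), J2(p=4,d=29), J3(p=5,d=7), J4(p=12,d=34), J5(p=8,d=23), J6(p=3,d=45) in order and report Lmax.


Lateness per job (L = C - d):
  J1: C=6, d=20, L=-14
  J2: C=10, d=29, L=-19
  J3: C=15, d=7, L=8
  J4: C=27, d=34, L=-7
  J5: C=35, d=23, L=12
  J6: C=38, d=45, L=-7
Lmax = max(-14, -19, 8, -7, 12, -7)
= 12


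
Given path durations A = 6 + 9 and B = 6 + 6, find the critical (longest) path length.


Path A: 6 + 9 = 15
Path B: 6 + 6 = 12
Critical path = longest = max(15, 12)
= 15 (Path A)


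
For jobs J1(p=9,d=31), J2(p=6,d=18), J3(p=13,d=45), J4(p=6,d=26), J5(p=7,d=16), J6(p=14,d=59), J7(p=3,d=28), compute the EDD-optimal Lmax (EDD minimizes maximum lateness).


EDD order: J5 → J2 → J4 → J7 → J1 → J3 → J6
Completion and lateness:
  J5: C=7, d=16, L=7-16=-9
  J2: C=13, d=18, L=13-18=-5
  J4: C=19, d=26, L=19-26=-7
  J7: C=22, d=28, L=22-28=-6
  J1: C=31, d=31, L=31-31=0
  J3: C=44, d=45, L=44-45=-1
  J6: C=58, d=59, L=58-59=-1
Lmax = max(-9, -5, -7, -6, 0, -1, -1)
= 0


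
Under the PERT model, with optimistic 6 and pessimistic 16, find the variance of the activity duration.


σ² = ((p - o) / 6)² = (p - o)² / 36
= (16 - 6)² / 36
= 10² / 36
= 100 / 36
= 2.7778


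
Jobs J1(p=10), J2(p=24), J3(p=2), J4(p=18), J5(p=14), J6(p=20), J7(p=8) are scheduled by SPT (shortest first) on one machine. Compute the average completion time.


SPT order: J3 → J7 → J1 → J5 → J4 → J6 → J2
Completion times:
  J3: C=2
  J7: C=10
  J1: C=20
  J5: C=34
  J4: C=52
  J6: C=72
  J2: C=96
Sum = 286, n = 7
Mean flow = 286/7
= 40.86


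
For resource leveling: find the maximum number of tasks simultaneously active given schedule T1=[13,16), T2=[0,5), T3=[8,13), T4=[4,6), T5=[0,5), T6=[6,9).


Check each time point for overlaps:
  t=4: 3 tasks active (T2, T4, T5)
Max concurrent = 3


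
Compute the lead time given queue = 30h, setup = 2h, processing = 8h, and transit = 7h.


Lead time = queue + setup + processing + transit
= 30 + 2 + 8 + 7
= 47 hours


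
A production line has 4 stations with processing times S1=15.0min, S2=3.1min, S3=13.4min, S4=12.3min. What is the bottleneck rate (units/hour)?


Bottleneck = longest station time
Station times: [15.0, 3.1, 13.4, 12.3]
Max = 15.0 min
Rate = 60 / 15.0
= 4.00 units/hour (bottleneck: 15.0min)


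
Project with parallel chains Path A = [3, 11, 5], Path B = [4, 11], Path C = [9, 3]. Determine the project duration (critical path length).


Path A: 3 + 11 + 5 = 19
Path B: 4 + 11 = 15
Path C: 9 + 3 = 12
Critical path = longest = max(19, 15, 12)
= 19 (Path A)


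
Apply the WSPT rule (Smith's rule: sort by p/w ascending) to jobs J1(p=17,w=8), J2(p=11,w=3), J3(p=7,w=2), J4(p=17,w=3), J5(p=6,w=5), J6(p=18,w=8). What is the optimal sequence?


WSPT (Smith's rule): sort by p/w ascending
  J5: p/w = 6/5 = 1.200
  J1: p/w = 17/8 = 2.125
  J6: p/w = 18/8 = 2.250
  J3: p/w = 7/2 = 3.500
  J2: p/w = 11/3 = 3.667
  J4: p/w = 17/3 = 5.667
Order: J5 → J1 → J6 → J3 → J2 → J4


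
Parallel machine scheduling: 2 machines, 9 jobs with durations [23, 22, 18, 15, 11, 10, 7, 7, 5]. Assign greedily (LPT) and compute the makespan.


Jobs (LPT sorted): [23, 22, 18, 15, 11, 10, 7, 7, 5]
Machines: 2
  J=23 → Machine 1 (load: 0+23=23)
  J=22 → Machine 2 (load: 0+22=22)
  J=18 → Machine 2 (load: 22+18=40)
  J=15 → Machine 1 (load: 23+15=38)
  J=11 → Machine 1 (load: 38+11=49)
  J=10 → Machine 2 (load: 40+10=50)
  J=7 → Machine 1 (load: 49+7=56)
  J=7 → Machine 2 (load: 50+7=57)
  J=5 → Machine 1 (load: 56+5=61)
Machine loads: [61, 57]
Makespan = max = 61 time units


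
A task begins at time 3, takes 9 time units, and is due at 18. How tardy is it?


Completion = start + processing = 3 + 9 = 12
Tardiness = max(0, C - d) = max(0, 12 - 18)
= max(0, -6)
= 0


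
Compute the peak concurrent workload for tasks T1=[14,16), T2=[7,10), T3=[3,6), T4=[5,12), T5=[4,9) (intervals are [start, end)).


Check each time point for overlaps:
  t=5: 3 tasks active (T3, T4, T5)
Max concurrent = 3


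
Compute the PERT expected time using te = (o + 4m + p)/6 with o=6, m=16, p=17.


te = (o + 4m + p) / 6
= (6 + 4×16 + 17) / 6
= (6 + 64 + 17) / 6
= 87 / 6
= 14.50


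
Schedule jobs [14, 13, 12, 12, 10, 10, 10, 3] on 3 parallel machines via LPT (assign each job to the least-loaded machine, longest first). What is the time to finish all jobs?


Jobs (LPT sorted): [14, 13, 12, 12, 10, 10, 10, 3]
Machines: 3
  J=14 → Machine 1 (load: 0+14=14)
  J=13 → Machine 2 (load: 0+13=13)
  J=12 → Machine 3 (load: 0+12=12)
  J=12 → Machine 3 (load: 12+12=24)
  J=10 → Machine 2 (load: 13+10=23)
  J=10 → Machine 1 (load: 14+10=24)
  J=10 → Machine 2 (load: 23+10=33)
  J=3 → Machine 1 (load: 24+3=27)
Machine loads: [27, 33, 24]
Makespan = max = 33 time units


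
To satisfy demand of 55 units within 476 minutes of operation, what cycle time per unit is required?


Cycle time = available time / demand
= 476 / 55
= 8.65 min/unit


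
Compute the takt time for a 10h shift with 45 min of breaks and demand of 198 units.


Available = 10×60 - 45 = 555 min
Takt time = 555 / 198
= 2.80 min/unit


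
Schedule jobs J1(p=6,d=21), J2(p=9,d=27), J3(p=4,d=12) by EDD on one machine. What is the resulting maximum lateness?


EDD order: J3 → J1 → J2
Completion and lateness:
  J3: C=4, d=12, L=4-12=-8
  J1: C=10, d=21, L=10-21=-11
  J2: C=19, d=27, L=19-27=-8
Lmax = max(-8, -11, -8)
= -8


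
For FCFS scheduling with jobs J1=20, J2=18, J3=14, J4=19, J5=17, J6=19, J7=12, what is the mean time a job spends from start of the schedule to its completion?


Completion times:
  J1: completes at 20
  J2: completes at 38
  J3: completes at 52
  J4: completes at 71
  J5: completes at 88
  J6: completes at 107
  J7: completes at 119
Sum = 495
Average = 495/7
= 70.71


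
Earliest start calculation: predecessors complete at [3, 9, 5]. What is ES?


ES = max of all predecessor completion times
Predecessors: [3, 9, 5]
ES = max(3, 9, 5)
= 9


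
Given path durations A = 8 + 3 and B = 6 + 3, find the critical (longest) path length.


Path A: 8 + 3 = 11
Path B: 6 + 3 = 9
Critical path = longest = max(11, 9)
= 11 (Path A)


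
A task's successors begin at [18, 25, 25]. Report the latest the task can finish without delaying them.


LF = min of all successor start times
Successors start at: [18, 25, 25]
LF = min(18, 25, 25)
= 18


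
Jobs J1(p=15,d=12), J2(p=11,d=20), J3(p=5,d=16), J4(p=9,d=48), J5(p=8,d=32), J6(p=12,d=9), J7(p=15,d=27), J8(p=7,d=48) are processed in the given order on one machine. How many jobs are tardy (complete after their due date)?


Completion vs due date:
  J1: C=15, d=12 → TARDY
  J2: C=26, d=20 → TARDY
  J3: C=31, d=16 → TARDY
  J4: C=40, d=48 → on time
  J5: C=48, d=32 → TARDY
  J6: C=60, d=9 → TARDY
  J7: C=75, d=27 → TARDY
  J8: C=82, d=48 → TARDY
Tardy jobs: J1, J2, J3, J5, J6, J7, J8
Count = 7


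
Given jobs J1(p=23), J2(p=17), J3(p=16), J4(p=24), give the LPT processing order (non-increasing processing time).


LPT: sort by longest processing time first
  J4: p=24
  J1: p=23
  J2: p=17
  J3: p=16
Order: J4 → J1 → J2 → J3


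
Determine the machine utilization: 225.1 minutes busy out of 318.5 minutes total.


Utilization = busy / total × 100
= 225.1 / 318.5 × 100
= 70.7%


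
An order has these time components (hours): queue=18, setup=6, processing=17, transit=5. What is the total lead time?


Lead time = queue + setup + processing + transit
= 18 + 6 + 17 + 5
= 46 hours


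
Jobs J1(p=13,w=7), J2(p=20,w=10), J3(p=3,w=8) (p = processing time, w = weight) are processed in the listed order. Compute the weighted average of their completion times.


Completion times:
  J1: C=13, w×C=7×13=91
  J2: C=33, w×C=10×33=330
  J3: C=36, w×C=8×36=288
Sum w×C = 709
Sum w = 25
Weighted avg = 709/25
= 28.36


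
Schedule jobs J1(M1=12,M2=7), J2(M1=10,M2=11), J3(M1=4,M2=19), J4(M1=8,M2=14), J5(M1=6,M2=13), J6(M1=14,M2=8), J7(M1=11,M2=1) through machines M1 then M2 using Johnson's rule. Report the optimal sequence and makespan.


Johnson's rule:
Group 1 (M1≤M2, sort by M1): ['J3', 'J5', 'J4', 'J2']
Group 2 (M1>M2, sort desc M2): ['J6', 'J1', 'J7']
Sequence: J3 → J5 → J4 → J2 → J6 → J1 → J7
Makespan calculation:
  J3: M1 done=4, M2 done=23
  J5: M1 done=10, M2 done=36
  J4: M1 done=18, M2 done=50
  J2: M1 done=28, M2 done=61
  J6: M1 done=42, M2 done=69
  J1: M1 done=54, M2 done=76
  J7: M1 done=65, M2 done=77
= Sequence: J3 → J5 → J4 → J2 → J6 → J1 → J7, Makespan: 77
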